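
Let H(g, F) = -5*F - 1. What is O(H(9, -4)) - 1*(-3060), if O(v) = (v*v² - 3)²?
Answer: 47007796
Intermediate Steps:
H(g, F) = -1 - 5*F
O(v) = (-3 + v³)² (O(v) = (v³ - 3)² = (-3 + v³)²)
O(H(9, -4)) - 1*(-3060) = (-3 + (-1 - 5*(-4))³)² - 1*(-3060) = (-3 + (-1 + 20)³)² + 3060 = (-3 + 19³)² + 3060 = (-3 + 6859)² + 3060 = 6856² + 3060 = 47004736 + 3060 = 47007796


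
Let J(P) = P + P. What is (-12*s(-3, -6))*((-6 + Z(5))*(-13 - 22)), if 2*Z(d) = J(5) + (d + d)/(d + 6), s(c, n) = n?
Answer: 15120/11 ≈ 1374.5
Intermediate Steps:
J(P) = 2*P
Z(d) = 5 + d/(6 + d) (Z(d) = (2*5 + (d + d)/(d + 6))/2 = (10 + (2*d)/(6 + d))/2 = (10 + 2*d/(6 + d))/2 = 5 + d/(6 + d))
(-12*s(-3, -6))*((-6 + Z(5))*(-13 - 22)) = (-12*(-6))*((-6 + 6*(5 + 5)/(6 + 5))*(-13 - 22)) = 72*((-6 + 6*10/11)*(-35)) = 72*((-6 + 6*(1/11)*10)*(-35)) = 72*((-6 + 60/11)*(-35)) = 72*(-6/11*(-35)) = 72*(210/11) = 15120/11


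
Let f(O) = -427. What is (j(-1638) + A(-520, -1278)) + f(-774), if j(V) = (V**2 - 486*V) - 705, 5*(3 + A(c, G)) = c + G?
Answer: 17388087/5 ≈ 3.4776e+6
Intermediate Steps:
A(c, G) = -3 + G/5 + c/5 (A(c, G) = -3 + (c + G)/5 = -3 + (G + c)/5 = -3 + (G/5 + c/5) = -3 + G/5 + c/5)
j(V) = -705 + V**2 - 486*V
(j(-1638) + A(-520, -1278)) + f(-774) = ((-705 + (-1638)**2 - 486*(-1638)) + (-3 + (1/5)*(-1278) + (1/5)*(-520))) - 427 = ((-705 + 2683044 + 796068) + (-3 - 1278/5 - 104)) - 427 = (3478407 - 1813/5) - 427 = 17390222/5 - 427 = 17388087/5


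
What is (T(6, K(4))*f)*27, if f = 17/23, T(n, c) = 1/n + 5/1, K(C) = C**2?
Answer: 4743/46 ≈ 103.11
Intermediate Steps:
T(n, c) = 5 + 1/n (T(n, c) = 1/n + 5*1 = 1/n + 5 = 5 + 1/n)
f = 17/23 (f = 17*(1/23) = 17/23 ≈ 0.73913)
(T(6, K(4))*f)*27 = ((5 + 1/6)*(17/23))*27 = ((31/6)*(17/23))*27 = (527/138)*27 = 4743/46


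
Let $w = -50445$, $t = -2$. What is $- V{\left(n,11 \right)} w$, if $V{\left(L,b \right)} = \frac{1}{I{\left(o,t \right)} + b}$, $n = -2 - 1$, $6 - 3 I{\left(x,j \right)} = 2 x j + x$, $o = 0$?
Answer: $\frac{50445}{13} \approx 3880.4$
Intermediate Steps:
$I{\left(x,j \right)} = 2 - \frac{x}{3} - \frac{2 j x}{3}$ ($I{\left(x,j \right)} = 2 - \frac{2 x j + x}{3} = 2 - \frac{2 j x + x}{3} = 2 - \frac{x + 2 j x}{3} = 2 - \left(\frac{x}{3} + \frac{2 j x}{3}\right) = 2 - \frac{x}{3} - \frac{2 j x}{3}$)
$n = -3$ ($n = -2 - 1 = -3$)
$V{\left(L,b \right)} = \frac{1}{2 + b}$ ($V{\left(L,b \right)} = \frac{1}{\left(2 - 0 - \left(- \frac{4}{3}\right) 0\right) + b} = \frac{1}{\left(2 + 0 + 0\right) + b} = \frac{1}{2 + b}$)
$- V{\left(n,11 \right)} w = - \frac{-50445}{2 + 11} = - \frac{-50445}{13} = \left(-1\right) \left(- \frac{50445}{13}\right) = \frac{50445}{13}$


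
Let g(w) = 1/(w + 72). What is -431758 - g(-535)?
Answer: -199903953/463 ≈ -4.3176e+5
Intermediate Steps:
g(w) = 1/(72 + w)
-431758 - g(-535) = -431758 - 1/(72 - 535) = -431758 - 1/(-463) = -431758 - 1*(-1/463) = -431758 + 1/463 = -199903953/463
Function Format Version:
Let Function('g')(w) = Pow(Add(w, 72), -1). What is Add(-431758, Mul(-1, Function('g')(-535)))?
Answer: Rational(-199903953, 463) ≈ -4.3176e+5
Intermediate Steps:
Function('g')(w) = Pow(Add(72, w), -1)
Add(-431758, Mul(-1, Function('g')(-535))) = Add(-431758, Mul(-1, Pow(Add(72, -535), -1))) = Add(-431758, Mul(-1, Pow(-463, -1))) = Add(-431758, Mul(-1, Rational(-1, 463))) = Add(-431758, Rational(1, 463)) = Rational(-199903953, 463)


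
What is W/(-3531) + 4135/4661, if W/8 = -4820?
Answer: 194328845/16457991 ≈ 11.808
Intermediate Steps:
W = -38560 (W = 8*(-4820) = -38560)
W/(-3531) + 4135/4661 = -38560/(-3531) + 4135/4661 = -38560*(-1/3531) + 4135*(1/4661) = 38560/3531 + 4135/4661 = 194328845/16457991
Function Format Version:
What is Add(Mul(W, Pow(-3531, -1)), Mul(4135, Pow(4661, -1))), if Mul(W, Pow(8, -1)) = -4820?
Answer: Rational(194328845, 16457991) ≈ 11.808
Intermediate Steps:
W = -38560 (W = Mul(8, -4820) = -38560)
Add(Mul(W, Pow(-3531, -1)), Mul(4135, Pow(4661, -1))) = Add(Mul(-38560, Pow(-3531, -1)), Mul(4135, Pow(4661, -1))) = Add(Mul(-38560, Rational(-1, 3531)), Mul(4135, Rational(1, 4661))) = Add(Rational(38560, 3531), Rational(4135, 4661)) = Rational(194328845, 16457991)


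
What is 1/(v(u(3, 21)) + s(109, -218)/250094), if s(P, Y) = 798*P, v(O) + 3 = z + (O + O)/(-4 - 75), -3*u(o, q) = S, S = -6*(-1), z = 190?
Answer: 9878713/1851255308 ≈ 0.0053362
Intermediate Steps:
S = 6
u(o, q) = -2 (u(o, q) = -⅓*6 = -2)
v(O) = 187 - 2*O/79 (v(O) = -3 + (190 + (O + O)/(-4 - 75)) = -3 + (190 + (2*O)/(-79)) = -3 + (190 + (2*O)*(-1/79)) = -3 + (190 - 2*O/79) = 187 - 2*O/79)
1/(v(u(3, 21)) + s(109, -218)/250094) = 1/((187 - 2/79*(-2)) + (798*109)/250094) = 1/((187 + 4/79) + 86982*(1/250094)) = 1/(14777/79 + 43491/125047) = 1/(1851255308/9878713) = 9878713/1851255308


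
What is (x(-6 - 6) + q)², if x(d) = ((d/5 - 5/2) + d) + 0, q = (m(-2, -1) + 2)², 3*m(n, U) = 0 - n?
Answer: 776161/8100 ≈ 95.822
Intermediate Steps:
m(n, U) = -n/3 (m(n, U) = (0 - n)/3 = (-n)/3 = -n/3)
q = 64/9 (q = (-⅓*(-2) + 2)² = (⅔ + 2)² = (8/3)² = 64/9 ≈ 7.1111)
x(d) = -5/2 + 6*d/5 (x(d) = ((d*(⅕) - 5*½) + d) + 0 = ((d/5 - 5/2) + d) + 0 = ((-5/2 + d/5) + d) + 0 = (-5/2 + 6*d/5) + 0 = -5/2 + 6*d/5)
(x(-6 - 6) + q)² = ((-5/2 + 6*(-6 - 6)/5) + 64/9)² = ((-5/2 + (6/5)*(-12)) + 64/9)² = ((-5/2 - 72/5) + 64/9)² = (-169/10 + 64/9)² = (-881/90)² = 776161/8100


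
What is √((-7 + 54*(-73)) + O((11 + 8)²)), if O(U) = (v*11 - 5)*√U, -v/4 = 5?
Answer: 4*I*√514 ≈ 90.686*I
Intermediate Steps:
v = -20 (v = -4*5 = -20)
O(U) = -225*√U (O(U) = (-20*11 - 5)*√U = (-220 - 5)*√U = -225*√U)
√((-7 + 54*(-73)) + O((11 + 8)²)) = √((-7 + 54*(-73)) - 225*√((11 + 8)²)) = √((-7 - 3942) - 225*√(19²)) = √(-3949 - 225*√361) = √(-3949 - 225*19) = √(-3949 - 4275) = √(-8224) = 4*I*√514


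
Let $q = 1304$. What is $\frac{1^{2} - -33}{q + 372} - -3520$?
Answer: $\frac{2949777}{838} \approx 3520.0$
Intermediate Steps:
$\frac{1^{2} - -33}{q + 372} - -3520 = \frac{1^{2} - -33}{1304 + 372} - -3520 = \frac{1 + \left(-2 + 35\right)}{1676} + 3520 = \left(1 + 33\right) \frac{1}{1676} + 3520 = 34 \cdot \frac{1}{1676} + 3520 = \frac{17}{838} + 3520 = \frac{2949777}{838}$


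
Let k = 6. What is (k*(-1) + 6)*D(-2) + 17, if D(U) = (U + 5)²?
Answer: 17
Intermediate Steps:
D(U) = (5 + U)²
(k*(-1) + 6)*D(-2) + 17 = (6*(-1) + 6)*(5 - 2)² + 17 = (-6 + 6)*3² + 17 = 0*9 + 17 = 0 + 17 = 17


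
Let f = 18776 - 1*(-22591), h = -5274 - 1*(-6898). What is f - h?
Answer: 39743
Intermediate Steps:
h = 1624 (h = -5274 + 6898 = 1624)
f = 41367 (f = 18776 + 22591 = 41367)
f - h = 41367 - 1*1624 = 41367 - 1624 = 39743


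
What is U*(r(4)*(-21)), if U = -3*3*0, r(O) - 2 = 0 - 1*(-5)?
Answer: 0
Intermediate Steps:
r(O) = 7 (r(O) = 2 + (0 - 1*(-5)) = 2 + (0 + 5) = 2 + 5 = 7)
U = 0 (U = -9*0 = 0)
U*(r(4)*(-21)) = 0*(7*(-21)) = 0*(-147) = 0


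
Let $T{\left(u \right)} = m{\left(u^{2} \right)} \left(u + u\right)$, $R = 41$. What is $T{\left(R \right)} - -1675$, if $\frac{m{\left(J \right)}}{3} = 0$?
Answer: $1675$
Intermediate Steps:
$m{\left(J \right)} = 0$ ($m{\left(J \right)} = 3 \cdot 0 = 0$)
$T{\left(u \right)} = 0$ ($T{\left(u \right)} = 0 \left(u + u\right) = 0 \cdot 2 u = 0$)
$T{\left(R \right)} - -1675 = 0 - -1675 = 0 + 1675 = 1675$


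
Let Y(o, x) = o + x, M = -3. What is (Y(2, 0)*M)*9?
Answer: -54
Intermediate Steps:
(Y(2, 0)*M)*9 = ((2 + 0)*(-3))*9 = (2*(-3))*9 = -6*9 = -54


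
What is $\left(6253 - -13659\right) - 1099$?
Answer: $18813$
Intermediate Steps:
$\left(6253 - -13659\right) - 1099 = \left(6253 + 13659\right) - 1099 = 19912 - 1099 = 18813$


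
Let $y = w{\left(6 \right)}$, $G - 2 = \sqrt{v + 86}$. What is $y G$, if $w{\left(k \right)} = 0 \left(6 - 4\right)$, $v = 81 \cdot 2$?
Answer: $0$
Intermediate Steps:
$v = 162$
$G = 2 + 2 \sqrt{62}$ ($G = 2 + \sqrt{162 + 86} = 2 + \sqrt{248} = 2 + 2 \sqrt{62} \approx 17.748$)
$w{\left(k \right)} = 0$ ($w{\left(k \right)} = 0 \cdot 2 = 0$)
$y = 0$
$y G = 0 \left(2 + 2 \sqrt{62}\right) = 0$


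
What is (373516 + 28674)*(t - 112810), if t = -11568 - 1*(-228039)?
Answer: 41691417590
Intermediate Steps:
t = 216471 (t = -11568 + 228039 = 216471)
(373516 + 28674)*(t - 112810) = (373516 + 28674)*(216471 - 112810) = 402190*103661 = 41691417590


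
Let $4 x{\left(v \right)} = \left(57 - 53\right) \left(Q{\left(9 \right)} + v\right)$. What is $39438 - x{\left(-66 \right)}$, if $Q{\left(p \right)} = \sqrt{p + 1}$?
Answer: $39504 - \sqrt{10} \approx 39501.0$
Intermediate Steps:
$Q{\left(p \right)} = \sqrt{1 + p}$
$x{\left(v \right)} = v + \sqrt{10}$ ($x{\left(v \right)} = \frac{\left(57 - 53\right) \left(\sqrt{1 + 9} + v\right)}{4} = \frac{4 \left(\sqrt{10} + v\right)}{4} = \frac{4 \left(v + \sqrt{10}\right)}{4} = \frac{4 v + 4 \sqrt{10}}{4} = v + \sqrt{10}$)
$39438 - x{\left(-66 \right)} = 39438 - \left(-66 + \sqrt{10}\right) = 39438 + \left(66 - \sqrt{10}\right) = 39504 - \sqrt{10}$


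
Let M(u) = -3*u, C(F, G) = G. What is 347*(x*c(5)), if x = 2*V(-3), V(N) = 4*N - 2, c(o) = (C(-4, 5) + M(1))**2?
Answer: -38864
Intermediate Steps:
c(o) = 4 (c(o) = (5 - 3*1)**2 = (5 - 3)**2 = 2**2 = 4)
V(N) = -2 + 4*N
x = -28 (x = 2*(-2 + 4*(-3)) = 2*(-2 - 12) = 2*(-14) = -28)
347*(x*c(5)) = 347*(-28*4) = 347*(-112) = -38864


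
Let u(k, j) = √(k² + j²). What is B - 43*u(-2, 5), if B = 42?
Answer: 42 - 43*√29 ≈ -189.56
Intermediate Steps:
u(k, j) = √(j² + k²)
B - 43*u(-2, 5) = 42 - 43*√(5² + (-2)²) = 42 - 43*√(25 + 4) = 42 - 43*√29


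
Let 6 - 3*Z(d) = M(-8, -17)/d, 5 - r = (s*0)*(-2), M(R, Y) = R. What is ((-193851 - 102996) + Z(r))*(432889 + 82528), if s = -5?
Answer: -2294980267139/15 ≈ -1.5300e+11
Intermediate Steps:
r = 5 (r = 5 - (-5*0)*(-2) = 5 - 0*(-2) = 5 - 1*0 = 5 + 0 = 5)
Z(d) = 2 + 8/(3*d) (Z(d) = 2 - (-8)/(3*d) = 2 + 8/(3*d))
((-193851 - 102996) + Z(r))*(432889 + 82528) = ((-193851 - 102996) + (2 + (8/3)/5))*(432889 + 82528) = (-296847 + (2 + (8/3)*(⅕)))*515417 = (-296847 + (2 + 8/15))*515417 = (-296847 + 38/15)*515417 = -4452667/15*515417 = -2294980267139/15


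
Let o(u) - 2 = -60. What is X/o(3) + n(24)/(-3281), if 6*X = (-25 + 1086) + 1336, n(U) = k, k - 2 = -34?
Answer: -2617807/380596 ≈ -6.8782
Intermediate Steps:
k = -32 (k = 2 - 34 = -32)
o(u) = -58 (o(u) = 2 - 60 = -58)
n(U) = -32
X = 799/2 (X = ((-25 + 1086) + 1336)/6 = (1061 + 1336)/6 = (⅙)*2397 = 799/2 ≈ 399.50)
X/o(3) + n(24)/(-3281) = (799/2)/(-58) - 32/(-3281) = (799/2)*(-1/58) - 32*(-1/3281) = -799/116 + 32/3281 = -2617807/380596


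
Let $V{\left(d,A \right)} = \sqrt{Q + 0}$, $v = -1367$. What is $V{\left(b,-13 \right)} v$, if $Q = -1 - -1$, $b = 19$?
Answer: $0$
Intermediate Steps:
$Q = 0$ ($Q = -1 + 1 = 0$)
$V{\left(d,A \right)} = 0$ ($V{\left(d,A \right)} = \sqrt{0 + 0} = \sqrt{0} = 0$)
$V{\left(b,-13 \right)} v = 0 \left(-1367\right) = 0$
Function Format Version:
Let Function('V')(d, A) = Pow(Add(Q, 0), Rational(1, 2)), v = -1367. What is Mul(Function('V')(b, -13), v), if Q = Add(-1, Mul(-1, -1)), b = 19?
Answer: 0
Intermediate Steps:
Q = 0 (Q = Add(-1, 1) = 0)
Function('V')(d, A) = 0 (Function('V')(d, A) = Pow(Add(0, 0), Rational(1, 2)) = Pow(0, Rational(1, 2)) = 0)
Mul(Function('V')(b, -13), v) = Mul(0, -1367) = 0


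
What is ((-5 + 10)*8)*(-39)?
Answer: -1560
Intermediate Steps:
((-5 + 10)*8)*(-39) = (5*8)*(-39) = 40*(-39) = -1560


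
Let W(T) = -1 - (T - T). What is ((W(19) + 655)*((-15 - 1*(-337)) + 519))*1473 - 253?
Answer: 810170369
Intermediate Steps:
W(T) = -1 (W(T) = -1 - 1*0 = -1 + 0 = -1)
((W(19) + 655)*((-15 - 1*(-337)) + 519))*1473 - 253 = ((-1 + 655)*((-15 - 1*(-337)) + 519))*1473 - 253 = (654*((-15 + 337) + 519))*1473 - 253 = (654*(322 + 519))*1473 - 253 = (654*841)*1473 - 253 = 550014*1473 - 253 = 810170622 - 253 = 810170369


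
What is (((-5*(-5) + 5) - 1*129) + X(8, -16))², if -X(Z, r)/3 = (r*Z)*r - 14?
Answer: 38452401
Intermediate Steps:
X(Z, r) = 42 - 3*Z*r² (X(Z, r) = -3*((r*Z)*r - 14) = -3*((Z*r)*r - 14) = -3*(Z*r² - 14) = -3*(-14 + Z*r²) = 42 - 3*Z*r²)
(((-5*(-5) + 5) - 1*129) + X(8, -16))² = (((-5*(-5) + 5) - 1*129) + (42 - 3*8*(-16)²))² = (((25 + 5) - 129) + (42 - 3*8*256))² = ((30 - 129) + (42 - 6144))² = (-99 - 6102)² = (-6201)² = 38452401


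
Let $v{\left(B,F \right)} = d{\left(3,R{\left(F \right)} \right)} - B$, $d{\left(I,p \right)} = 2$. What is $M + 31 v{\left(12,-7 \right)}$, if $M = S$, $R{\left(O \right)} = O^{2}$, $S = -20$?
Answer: $-330$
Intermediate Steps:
$M = -20$
$v{\left(B,F \right)} = 2 - B$
$M + 31 v{\left(12,-7 \right)} = -20 + 31 \left(2 - 12\right) = -20 + 31 \left(-10\right) = -20 - 310 = -330$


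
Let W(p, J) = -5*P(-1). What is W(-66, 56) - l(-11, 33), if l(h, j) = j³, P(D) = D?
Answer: -35932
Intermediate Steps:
W(p, J) = 5 (W(p, J) = -5*(-1) = 5)
W(-66, 56) - l(-11, 33) = 5 - 1*33³ = 5 - 1*35937 = 5 - 35937 = -35932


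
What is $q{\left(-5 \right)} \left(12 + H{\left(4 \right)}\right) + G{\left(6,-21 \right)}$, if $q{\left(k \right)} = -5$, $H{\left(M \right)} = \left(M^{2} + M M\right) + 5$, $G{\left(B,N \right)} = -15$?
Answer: $-260$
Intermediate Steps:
$H{\left(M \right)} = 5 + 2 M^{2}$ ($H{\left(M \right)} = \left(M^{2} + M^{2}\right) + 5 = 2 M^{2} + 5 = 5 + 2 M^{2}$)
$q{\left(-5 \right)} \left(12 + H{\left(4 \right)}\right) + G{\left(6,-21 \right)} = - 5 \left(12 + \left(5 + 2 \cdot 4^{2}\right)\right) - 15 = - 5 \left(12 + \left(5 + 2 \cdot 16\right)\right) - 15 = - 5 \left(12 + \left(5 + 32\right)\right) - 15 = - 5 \left(12 + 37\right) - 15 = \left(-5\right) 49 - 15 = -245 - 15 = -260$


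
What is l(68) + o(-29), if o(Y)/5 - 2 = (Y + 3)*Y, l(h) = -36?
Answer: 3744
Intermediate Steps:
o(Y) = 10 + 5*Y*(3 + Y) (o(Y) = 10 + 5*((Y + 3)*Y) = 10 + 5*((3 + Y)*Y) = 10 + 5*(Y*(3 + Y)) = 10 + 5*Y*(3 + Y))
l(68) + o(-29) = -36 + (10 + 5*(-29)² + 15*(-29)) = -36 + (10 + 5*841 - 435) = -36 + (10 + 4205 - 435) = -36 + 3780 = 3744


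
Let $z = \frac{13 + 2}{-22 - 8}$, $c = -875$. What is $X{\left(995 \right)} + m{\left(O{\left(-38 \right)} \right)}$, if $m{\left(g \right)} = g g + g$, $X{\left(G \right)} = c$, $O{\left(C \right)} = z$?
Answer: $- \frac{3501}{4} \approx -875.25$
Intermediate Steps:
$z = - \frac{1}{2}$ ($z = \frac{15}{-30} = 15 \left(- \frac{1}{30}\right) = - \frac{1}{2} \approx -0.5$)
$O{\left(C \right)} = - \frac{1}{2}$
$X{\left(G \right)} = -875$
$m{\left(g \right)} = g + g^{2}$ ($m{\left(g \right)} = g^{2} + g = g + g^{2}$)
$X{\left(995 \right)} + m{\left(O{\left(-38 \right)} \right)} = -875 - \frac{1 - \frac{1}{2}}{2} = -875 - \frac{1}{4} = - \frac{3501}{4}$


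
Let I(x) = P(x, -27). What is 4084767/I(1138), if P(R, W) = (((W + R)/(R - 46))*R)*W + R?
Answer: -743427594/5482315 ≈ -135.60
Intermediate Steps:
P(R, W) = R + R*W*(R + W)/(-46 + R) (P(R, W) = (((R + W)/(-46 + R))*R)*W + R = (R*(R + W)/(-46 + R))*W + R = R*W*(R + W)/(-46 + R) + R = R + R*W*(R + W)/(-46 + R))
I(x) = x*(683 - 26*x)/(-46 + x) (I(x) = x*(-46 + x + (-27)² + x*(-27))/(-46 + x) = x*(-46 + x + 729 - 27*x)/(-46 + x) = x*(683 - 26*x)/(-46 + x))
4084767/I(1138) = 4084767/((1138*(683 - 26*1138)/(-46 + 1138))) = 4084767/((1138*(683 - 29588)/1092)) = 4084767/((1138*(1/1092)*(-28905))) = 4084767/(-5482315/182) = 4084767*(-182/5482315) = -743427594/5482315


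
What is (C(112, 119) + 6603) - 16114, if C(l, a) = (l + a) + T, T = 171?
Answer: -9109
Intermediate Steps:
C(l, a) = 171 + a + l (C(l, a) = (l + a) + 171 = (a + l) + 171 = 171 + a + l)
(C(112, 119) + 6603) - 16114 = ((171 + 119 + 112) + 6603) - 16114 = (402 + 6603) - 16114 = 7005 - 16114 = -9109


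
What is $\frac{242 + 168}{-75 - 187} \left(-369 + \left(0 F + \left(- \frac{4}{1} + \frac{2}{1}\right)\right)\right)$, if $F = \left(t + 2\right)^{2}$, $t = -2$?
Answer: $\frac{76055}{131} \approx 580.57$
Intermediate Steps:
$F = 0$ ($F = \left(-2 + 2\right)^{2} = 0^{2} = 0$)
$\frac{242 + 168}{-75 - 187} \left(-369 + \left(0 F + \left(- \frac{4}{1} + \frac{2}{1}\right)\right)\right) = \frac{242 + 168}{-75 - 187} \left(-369 + \left(0 \cdot 0 + \left(- \frac{4}{1} + \frac{2}{1}\right)\right)\right) = \frac{410}{-262} \left(-369 + \left(0 + \left(\left(-4\right) 1 + 2 \cdot 1\right)\right)\right) = 410 \left(- \frac{1}{262}\right) \left(-369 + \left(0 + \left(-4 + 2\right)\right)\right) = - \frac{205 \left(-369 + \left(0 - 2\right)\right)}{131} = - \frac{205 \left(-369 - 2\right)}{131} = \left(- \frac{205}{131}\right) \left(-371\right) = \frac{76055}{131}$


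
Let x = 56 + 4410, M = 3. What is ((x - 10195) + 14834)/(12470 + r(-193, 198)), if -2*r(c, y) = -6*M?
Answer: 9105/12479 ≈ 0.72963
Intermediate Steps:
x = 4466
r(c, y) = 9 (r(c, y) = -(-3)*3 = -½*(-18) = 9)
((x - 10195) + 14834)/(12470 + r(-193, 198)) = ((4466 - 10195) + 14834)/(12470 + 9) = (-5729 + 14834)/12479 = 9105*(1/12479) = 9105/12479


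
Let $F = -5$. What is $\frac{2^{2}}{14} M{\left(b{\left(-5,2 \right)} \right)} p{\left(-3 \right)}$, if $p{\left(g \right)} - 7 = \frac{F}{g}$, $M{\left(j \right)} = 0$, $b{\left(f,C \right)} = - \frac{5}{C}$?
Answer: $0$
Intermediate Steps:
$p{\left(g \right)} = 7 - \frac{5}{g}$
$\frac{2^{2}}{14} M{\left(b{\left(-5,2 \right)} \right)} p{\left(-3 \right)} = \frac{2^{2}}{14} \cdot 0 \left(7 - \frac{5}{-3}\right) = 4 \cdot \frac{1}{14} \cdot 0 \left(7 - - \frac{5}{3}\right) = \frac{2}{7} \cdot 0 \left(7 + \frac{5}{3}\right) = 0 \cdot \frac{26}{3} = 0$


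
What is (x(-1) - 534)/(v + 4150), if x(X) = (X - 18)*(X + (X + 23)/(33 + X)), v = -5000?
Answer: 497/800 ≈ 0.62125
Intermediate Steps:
x(X) = (-18 + X)*(X + (23 + X)/(33 + X))
(x(-1) - 534)/(v + 4150) = ((-414 + (-1)**3 - 589*(-1) + 16*(-1)**2)/(33 - 1) - 534)/(-5000 + 4150) = ((-414 - 1 + 589 + 16*1)/32 - 534)/(-850) = ((-414 - 1 + 589 + 16)/32 - 534)*(-1/850) = ((1/32)*190 - 534)*(-1/850) = (95/16 - 534)*(-1/850) = -8449/16*(-1/850) = 497/800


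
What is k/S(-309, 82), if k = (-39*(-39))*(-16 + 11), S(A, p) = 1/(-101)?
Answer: 768105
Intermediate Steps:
S(A, p) = -1/101
k = -7605 (k = 1521*(-5) = -7605)
k/S(-309, 82) = -7605/(-1/101) = -7605*(-101) = 768105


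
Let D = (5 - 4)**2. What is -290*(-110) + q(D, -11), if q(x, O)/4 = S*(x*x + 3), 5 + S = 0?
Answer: 31820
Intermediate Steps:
S = -5 (S = -5 + 0 = -5)
D = 1 (D = 1**2 = 1)
q(x, O) = -60 - 20*x**2 (q(x, O) = 4*(-5*(x*x + 3)) = 4*(-5*(x**2 + 3)) = 4*(-5*(3 + x**2)) = 4*(-15 - 5*x**2) = -60 - 20*x**2)
-290*(-110) + q(D, -11) = -290*(-110) + (-60 - 20*1**2) = 31900 + (-60 - 20*1) = 31900 + (-60 - 20) = 31900 - 80 = 31820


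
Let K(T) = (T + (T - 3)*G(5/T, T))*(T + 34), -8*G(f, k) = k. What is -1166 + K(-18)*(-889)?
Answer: 926950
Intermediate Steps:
G(f, k) = -k/8
K(T) = (34 + T)*(T - T*(-3 + T)/8) (K(T) = (T + (T - 3)*(-T/8))*(T + 34) = (T + (-3 + T)*(-T/8))*(34 + T) = (T - T*(-3 + T)/8)*(34 + T) = (34 + T)*(T - T*(-3 + T)/8))
-1166 + K(-18)*(-889) = -1166 + ((⅛)*(-18)*(374 - 1*(-18)² - 23*(-18)))*(-889) = -1166 + ((⅛)*(-18)*(374 - 1*324 + 414))*(-889) = -1166 + ((⅛)*(-18)*(374 - 324 + 414))*(-889) = -1166 + ((⅛)*(-18)*464)*(-889) = -1166 - 1044*(-889) = -1166 + 928116 = 926950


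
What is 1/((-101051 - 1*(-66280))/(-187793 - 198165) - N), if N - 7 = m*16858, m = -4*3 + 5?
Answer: 385958/45542692813 ≈ 8.4746e-6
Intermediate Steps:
m = -7 (m = -12 + 5 = -7)
N = -117999 (N = 7 - 7*16858 = 7 - 118006 = -117999)
1/((-101051 - 1*(-66280))/(-187793 - 198165) - N) = 1/((-101051 - 1*(-66280))/(-187793 - 198165) - 1*(-117999)) = 1/((-101051 + 66280)/(-385958) + 117999) = 1/(-34771*(-1/385958) + 117999) = 1/(34771/385958 + 117999) = 1/(45542692813/385958) = 385958/45542692813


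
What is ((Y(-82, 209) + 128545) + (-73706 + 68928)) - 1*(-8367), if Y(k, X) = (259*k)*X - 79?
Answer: -4306687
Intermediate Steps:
Y(k, X) = -79 + 259*X*k (Y(k, X) = 259*X*k - 79 = -79 + 259*X*k)
((Y(-82, 209) + 128545) + (-73706 + 68928)) - 1*(-8367) = (((-79 + 259*209*(-82)) + 128545) + (-73706 + 68928)) - 1*(-8367) = (((-79 - 4438742) + 128545) - 4778) + 8367 = ((-4438821 + 128545) - 4778) + 8367 = (-4310276 - 4778) + 8367 = -4315054 + 8367 = -4306687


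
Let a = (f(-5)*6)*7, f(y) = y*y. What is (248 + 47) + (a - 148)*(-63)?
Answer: -56531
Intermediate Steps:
f(y) = y²
a = 1050 (a = ((-5)²*6)*7 = (25*6)*7 = 150*7 = 1050)
(248 + 47) + (a - 148)*(-63) = (248 + 47) + (1050 - 148)*(-63) = 295 + 902*(-63) = 295 - 56826 = -56531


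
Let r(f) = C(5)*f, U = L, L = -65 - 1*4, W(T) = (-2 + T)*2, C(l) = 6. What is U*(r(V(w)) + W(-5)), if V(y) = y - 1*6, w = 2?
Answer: 2622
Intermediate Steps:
V(y) = -6 + y (V(y) = y - 6 = -6 + y)
W(T) = -4 + 2*T
L = -69 (L = -65 - 4 = -69)
U = -69
r(f) = 6*f
U*(r(V(w)) + W(-5)) = -69*(6*(-6 + 2) + (-4 + 2*(-5))) = -69*(6*(-4) + (-4 - 10)) = -69*(-24 - 14) = -69*(-38) = 2622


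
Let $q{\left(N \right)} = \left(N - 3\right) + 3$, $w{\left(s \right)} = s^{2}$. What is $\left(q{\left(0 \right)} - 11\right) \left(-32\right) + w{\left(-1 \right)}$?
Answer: $353$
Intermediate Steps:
$q{\left(N \right)} = N$ ($q{\left(N \right)} = \left(-3 + N\right) + 3 = N$)
$\left(q{\left(0 \right)} - 11\right) \left(-32\right) + w{\left(-1 \right)} = \left(0 - 11\right) \left(-32\right) + \left(-1\right)^{2} = \left(-11\right) \left(-32\right) + 1 = 352 + 1 = 353$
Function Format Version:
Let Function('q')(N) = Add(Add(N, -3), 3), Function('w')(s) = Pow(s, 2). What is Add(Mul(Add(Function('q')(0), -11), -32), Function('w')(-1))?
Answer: 353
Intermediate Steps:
Function('q')(N) = N (Function('q')(N) = Add(Add(-3, N), 3) = N)
Add(Mul(Add(Function('q')(0), -11), -32), Function('w')(-1)) = Add(Mul(Add(0, -11), -32), Pow(-1, 2)) = Add(Mul(-11, -32), 1) = Add(352, 1) = 353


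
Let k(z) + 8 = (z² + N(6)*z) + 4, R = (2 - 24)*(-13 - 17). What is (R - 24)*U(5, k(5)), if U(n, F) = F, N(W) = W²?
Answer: 127836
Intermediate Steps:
R = 660 (R = -22*(-30) = 660)
k(z) = -4 + z² + 36*z (k(z) = -8 + ((z² + 6²*z) + 4) = -8 + ((z² + 36*z) + 4) = -8 + (4 + z² + 36*z) = -4 + z² + 36*z)
(R - 24)*U(5, k(5)) = (660 - 24)*(-4 + 5² + 36*5) = 636*(-4 + 25 + 180) = 636*201 = 127836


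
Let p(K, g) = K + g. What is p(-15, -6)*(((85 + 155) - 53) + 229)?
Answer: -8736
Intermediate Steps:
p(-15, -6)*(((85 + 155) - 53) + 229) = (-15 - 6)*(((85 + 155) - 53) + 229) = -21*((240 - 53) + 229) = -21*(187 + 229) = -21*416 = -8736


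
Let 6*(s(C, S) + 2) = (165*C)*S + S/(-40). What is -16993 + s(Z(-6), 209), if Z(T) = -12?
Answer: -20631809/240 ≈ -85966.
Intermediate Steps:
s(C, S) = -2 - S/240 + 55*C*S/2 (s(C, S) = -2 + ((165*C)*S + S/(-40))/6 = -2 + (165*C*S + S*(-1/40))/6 = -2 + (165*C*S - S/40)/6 = -2 + (-S/40 + 165*C*S)/6 = -2 + (-S/240 + 55*C*S/2) = -2 - S/240 + 55*C*S/2)
-16993 + s(Z(-6), 209) = -16993 + (-2 - 1/240*209 + (55/2)*(-12)*209) = -16993 + (-2 - 209/240 - 68970) = -16993 - 16553489/240 = -20631809/240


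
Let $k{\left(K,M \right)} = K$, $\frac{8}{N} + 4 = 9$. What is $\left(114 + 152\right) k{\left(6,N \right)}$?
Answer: $1596$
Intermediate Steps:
$N = \frac{8}{5}$ ($N = \frac{8}{-4 + 9} = \frac{8}{5} \approx 1.6$)
$\left(114 + 152\right) k{\left(6,N \right)} = \left(114 + 152\right) 6 = 266 \cdot 6 = 1596$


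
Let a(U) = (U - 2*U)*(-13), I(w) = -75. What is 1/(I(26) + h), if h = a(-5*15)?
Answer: -1/1050 ≈ -0.00095238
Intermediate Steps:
a(U) = 13*U (a(U) = -U*(-13) = 13*U)
h = -975 (h = 13*(-5*15) = 13*(-75) = -975)
1/(I(26) + h) = 1/(-75 - 975) = 1/(-1050) = -1/1050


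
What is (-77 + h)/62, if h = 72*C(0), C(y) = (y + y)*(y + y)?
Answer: -77/62 ≈ -1.2419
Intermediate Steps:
C(y) = 4*y² (C(y) = (2*y)*(2*y) = 4*y²)
h = 0 (h = 72*(4*0²) = 72*(4*0) = 72*0 = 0)
(-77 + h)/62 = (-77 + 0)/62 = -77*1/62 = -77/62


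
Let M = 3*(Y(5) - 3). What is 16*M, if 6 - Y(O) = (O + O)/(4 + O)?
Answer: 272/3 ≈ 90.667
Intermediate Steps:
Y(O) = 6 - 2*O/(4 + O) (Y(O) = 6 - (O + O)/(4 + O) = 6 - 2*O/(4 + O))
M = 17/3 (M = 3*(4*(6 + 5)/(4 + 5) - 3) = 3*(4*11/9 - 3) = 3*(4*(⅑)*11 - 3) = 3*(44/9 - 3) = 3*(17/9) = 17/3 ≈ 5.6667)
16*M = 16*(17/3) = 272/3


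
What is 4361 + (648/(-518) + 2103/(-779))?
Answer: 879082648/201761 ≈ 4357.0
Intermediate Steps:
4361 + (648/(-518) + 2103/(-779)) = 4361 + (648*(-1/518) + 2103*(-1/779)) = 4361 + (-324/259 - 2103/779) = 4361 - 797073/201761 = 879082648/201761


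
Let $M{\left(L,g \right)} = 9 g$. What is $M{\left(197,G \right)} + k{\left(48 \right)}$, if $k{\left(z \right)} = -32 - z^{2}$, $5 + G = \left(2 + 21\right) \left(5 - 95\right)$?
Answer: $-21011$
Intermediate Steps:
$G = -2075$ ($G = -5 + \left(2 + 21\right) \left(5 - 95\right) = -5 + 23 \left(-90\right) = -5 - 2070 = -2075$)
$M{\left(197,G \right)} + k{\left(48 \right)} = 9 \left(-2075\right) - 2336 = -18675 - 2336 = -21011$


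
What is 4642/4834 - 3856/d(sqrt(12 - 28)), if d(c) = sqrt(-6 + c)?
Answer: 2321/2417 - 1928*sqrt(2)/sqrt(-3 + 2*I) ≈ -415.15 + 1374.3*I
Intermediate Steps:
4642/4834 - 3856/d(sqrt(12 - 28)) = 4642/4834 - 3856/sqrt(-6 + sqrt(12 - 28)) = 4642*(1/4834) - 3856/sqrt(-6 + sqrt(-16)) = 2321/2417 - 3856/sqrt(-6 + 4*I)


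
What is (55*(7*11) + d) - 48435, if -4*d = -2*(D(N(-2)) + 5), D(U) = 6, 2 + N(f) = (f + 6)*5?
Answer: -88389/2 ≈ -44195.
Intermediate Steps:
N(f) = 28 + 5*f (N(f) = -2 + (f + 6)*5 = -2 + (6 + f)*5 = -2 + (30 + 5*f) = 28 + 5*f)
d = 11/2 (d = -(-1)*(6 + 5)/2 = -(-1)*11/2 = -1/4*(-22) = 11/2 ≈ 5.5000)
(55*(7*11) + d) - 48435 = (55*(7*11) + 11/2) - 48435 = (55*77 + 11/2) - 48435 = (4235 + 11/2) - 48435 = 8481/2 - 48435 = -88389/2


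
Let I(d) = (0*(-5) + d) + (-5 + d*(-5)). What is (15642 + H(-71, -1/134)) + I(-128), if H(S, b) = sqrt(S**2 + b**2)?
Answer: 16149 + sqrt(90516197)/134 ≈ 16220.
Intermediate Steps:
I(d) = -5 - 4*d (I(d) = (0 + d) + (-5 - 5*d) = d + (-5 - 5*d) = -5 - 4*d)
(15642 + H(-71, -1/134)) + I(-128) = (15642 + sqrt((-71)**2 + (-1/134)**2)) + (-5 - 4*(-128)) = (15642 + sqrt(5041 + (-1*1/134)**2)) + (-5 + 512) = (15642 + sqrt(5041 + (-1/134)**2)) + 507 = (15642 + sqrt(5041 + 1/17956)) + 507 = (15642 + sqrt(90516197/17956)) + 507 = (15642 + sqrt(90516197)/134) + 507 = 16149 + sqrt(90516197)/134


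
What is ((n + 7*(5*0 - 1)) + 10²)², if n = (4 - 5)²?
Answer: 8836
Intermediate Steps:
n = 1 (n = (-1)² = 1)
((n + 7*(5*0 - 1)) + 10²)² = ((1 + 7*(5*0 - 1)) + 10²)² = ((1 + 7*(0 - 1)) + 100)² = ((1 + 7*(-1)) + 100)² = ((1 - 7) + 100)² = (-6 + 100)² = 94² = 8836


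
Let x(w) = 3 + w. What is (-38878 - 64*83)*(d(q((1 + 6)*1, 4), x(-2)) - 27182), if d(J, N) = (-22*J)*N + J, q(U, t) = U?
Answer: 1207668510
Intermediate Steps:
d(J, N) = J - 22*J*N (d(J, N) = -22*J*N + J = J - 22*J*N)
(-38878 - 64*83)*(d(q((1 + 6)*1, 4), x(-2)) - 27182) = (-38878 - 64*83)*(((1 + 6)*1)*(1 - 22*(3 - 2)) - 27182) = (-38878 - 5312)*((7*1)*(1 - 22*1) - 27182) = -44190*(7*(1 - 22) - 27182) = -44190*(7*(-21) - 27182) = -44190*(-147 - 27182) = -44190*(-27329) = 1207668510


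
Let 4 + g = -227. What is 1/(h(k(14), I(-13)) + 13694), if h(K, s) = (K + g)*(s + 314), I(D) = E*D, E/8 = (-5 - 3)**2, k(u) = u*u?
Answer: 1/235664 ≈ 4.2433e-6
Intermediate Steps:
g = -231 (g = -4 - 227 = -231)
k(u) = u**2
E = 512 (E = 8*(-5 - 3)**2 = 8*(-8)**2 = 8*64 = 512)
I(D) = 512*D
h(K, s) = (-231 + K)*(314 + s) (h(K, s) = (K - 231)*(s + 314) = (-231 + K)*(314 + s))
1/(h(k(14), I(-13)) + 13694) = 1/((-72534 - 118272*(-13) + 314*14**2 + 14**2*(512*(-13))) + 13694) = 1/((-72534 - 231*(-6656) + 314*196 + 196*(-6656)) + 13694) = 1/((-72534 + 1537536 + 61544 - 1304576) + 13694) = 1/(221970 + 13694) = 1/235664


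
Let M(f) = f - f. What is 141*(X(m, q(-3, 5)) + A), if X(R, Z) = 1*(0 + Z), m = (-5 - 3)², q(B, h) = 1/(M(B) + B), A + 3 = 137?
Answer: 18847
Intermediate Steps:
M(f) = 0
A = 134 (A = -3 + 137 = 134)
q(B, h) = 1/B (q(B, h) = 1/(0 + B) = 1/B)
m = 64 (m = (-8)² = 64)
X(R, Z) = Z (X(R, Z) = 1*Z = Z)
141*(X(m, q(-3, 5)) + A) = 141*(1/(-3) + 134) = 141*(-⅓ + 134) = 141*(401/3) = 18847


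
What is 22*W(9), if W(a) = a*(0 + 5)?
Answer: 990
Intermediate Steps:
W(a) = 5*a (W(a) = a*5 = 5*a)
22*W(9) = 22*(5*9) = 22*45 = 990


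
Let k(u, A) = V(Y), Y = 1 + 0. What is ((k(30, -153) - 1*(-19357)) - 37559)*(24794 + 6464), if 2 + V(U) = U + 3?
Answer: -568895600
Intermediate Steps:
Y = 1
V(U) = 1 + U (V(U) = -2 + (U + 3) = -2 + (3 + U) = 1 + U)
k(u, A) = 2 (k(u, A) = 1 + 1 = 2)
((k(30, -153) - 1*(-19357)) - 37559)*(24794 + 6464) = ((2 - 1*(-19357)) - 37559)*(24794 + 6464) = ((2 + 19357) - 37559)*31258 = (19359 - 37559)*31258 = -18200*31258 = -568895600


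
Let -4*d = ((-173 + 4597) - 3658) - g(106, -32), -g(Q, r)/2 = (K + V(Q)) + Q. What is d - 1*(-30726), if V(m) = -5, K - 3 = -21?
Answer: 30493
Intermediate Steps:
K = -18 (K = 3 - 21 = -18)
g(Q, r) = 46 - 2*Q (g(Q, r) = -2*((-18 - 5) + Q) = -2*(-23 + Q) = 46 - 2*Q)
d = -233 (d = -(((-173 + 4597) - 3658) - (46 - 2*106))/4 = -((4424 - 3658) - (46 - 212))/4 = -(766 - 1*(-166))/4 = -(766 + 166)/4 = -1/4*932 = -233)
d - 1*(-30726) = -233 - 1*(-30726) = -233 + 30726 = 30493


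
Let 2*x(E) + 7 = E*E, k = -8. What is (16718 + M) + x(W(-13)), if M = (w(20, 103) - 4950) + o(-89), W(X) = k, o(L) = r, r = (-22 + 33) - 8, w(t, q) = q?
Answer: 23805/2 ≈ 11903.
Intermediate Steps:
r = 3 (r = 11 - 8 = 3)
o(L) = 3
W(X) = -8
M = -4844 (M = (103 - 4950) + 3 = -4847 + 3 = -4844)
x(E) = -7/2 + E²/2 (x(E) = -7/2 + (E*E)/2 = -7/2 + E²/2)
(16718 + M) + x(W(-13)) = (16718 - 4844) + (-7/2 + (½)*(-8)²) = 11874 + (-7/2 + (½)*64) = 11874 + (-7/2 + 32) = 11874 + 57/2 = 23805/2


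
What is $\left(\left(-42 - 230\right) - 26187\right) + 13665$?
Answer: $-12794$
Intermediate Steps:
$\left(\left(-42 - 230\right) - 26187\right) + 13665 = \left(-272 - 26187\right) + 13665 = -26459 + 13665 = -12794$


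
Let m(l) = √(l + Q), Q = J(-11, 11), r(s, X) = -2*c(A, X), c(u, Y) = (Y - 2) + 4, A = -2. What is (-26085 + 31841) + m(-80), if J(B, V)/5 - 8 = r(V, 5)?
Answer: 5756 + I*√110 ≈ 5756.0 + 10.488*I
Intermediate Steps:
c(u, Y) = 2 + Y (c(u, Y) = (-2 + Y) + 4 = 2 + Y)
r(s, X) = -4 - 2*X (r(s, X) = -2*(2 + X) = -4 - 2*X)
J(B, V) = -30 (J(B, V) = 40 + 5*(-4 - 2*5) = 40 + 5*(-4 - 10) = 40 + 5*(-14) = 40 - 70 = -30)
Q = -30
m(l) = √(-30 + l) (m(l) = √(l - 30) = √(-30 + l))
(-26085 + 31841) + m(-80) = (-26085 + 31841) + √(-30 - 80) = 5756 + √(-110) = 5756 + I*√110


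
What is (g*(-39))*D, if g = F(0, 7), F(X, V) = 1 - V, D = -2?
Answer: -468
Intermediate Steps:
g = -6 (g = 1 - 1*7 = 1 - 7 = -6)
(g*(-39))*D = -6*(-39)*(-2) = 234*(-2) = -468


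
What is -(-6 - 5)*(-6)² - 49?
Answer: 347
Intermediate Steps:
-(-6 - 5)*(-6)² - 49 = -1*(-11)*36 - 49 = 11*36 - 49 = 396 - 49 = 347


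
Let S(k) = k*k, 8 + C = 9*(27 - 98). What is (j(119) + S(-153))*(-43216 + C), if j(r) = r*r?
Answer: -1647932910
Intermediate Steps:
j(r) = r²
C = -647 (C = -8 + 9*(27 - 98) = -8 + 9*(-71) = -8 - 639 = -647)
S(k) = k²
(j(119) + S(-153))*(-43216 + C) = (119² + (-153)²)*(-43216 - 647) = (14161 + 23409)*(-43863) = 37570*(-43863) = -1647932910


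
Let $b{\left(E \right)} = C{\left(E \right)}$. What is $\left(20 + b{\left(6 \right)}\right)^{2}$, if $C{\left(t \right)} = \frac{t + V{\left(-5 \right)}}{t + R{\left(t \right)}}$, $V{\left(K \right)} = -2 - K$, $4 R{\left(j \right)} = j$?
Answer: $\frac{11236}{25} \approx 449.44$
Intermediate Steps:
$R{\left(j \right)} = \frac{j}{4}$
$C{\left(t \right)} = \frac{4 \left(3 + t\right)}{5 t}$ ($C{\left(t \right)} = \frac{t - -3}{t + \frac{t}{4}} = \frac{t + \left(-2 + 5\right)}{\frac{5}{4} t} = \left(t + 3\right) \frac{4}{5 t} = \left(3 + t\right) \frac{4}{5 t} = \frac{4 \left(3 + t\right)}{5 t}$)
$b{\left(E \right)} = \frac{4 \left(3 + E\right)}{5 E}$
$\left(20 + b{\left(6 \right)}\right)^{2} = \left(20 + \frac{4 \left(3 + 6\right)}{5 \cdot 6}\right)^{2} = \left(20 + \frac{4}{5} \cdot \frac{1}{6} \cdot 9\right)^{2} = \left(20 + \frac{6}{5}\right)^{2} = \left(\frac{106}{5}\right)^{2} = \frac{11236}{25}$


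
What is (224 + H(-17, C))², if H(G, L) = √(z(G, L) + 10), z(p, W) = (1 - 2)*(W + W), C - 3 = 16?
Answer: 50148 + 896*I*√7 ≈ 50148.0 + 2370.6*I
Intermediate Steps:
C = 19 (C = 3 + 16 = 19)
z(p, W) = -2*W
H(G, L) = √(10 - 2*L) (H(G, L) = √(-2*L + 10) = √(10 - 2*L))
(224 + H(-17, C))² = (224 + √(10 - 2*19))² = (224 + √(10 - 38))² = (224 + √(-28))² = (224 + 2*I*√7)²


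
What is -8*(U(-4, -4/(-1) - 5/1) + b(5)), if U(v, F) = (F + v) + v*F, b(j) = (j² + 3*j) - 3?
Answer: -288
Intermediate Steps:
b(j) = -3 + j² + 3*j
U(v, F) = F + v + F*v (U(v, F) = (F + v) + F*v = F + v + F*v)
-8*(U(-4, -4/(-1) - 5/1) + b(5)) = -8*(((-4/(-1) - 5/1) - 4 + (-4/(-1) - 5/1)*(-4)) + (-3 + 5² + 3*5)) = -8*(((-4*(-1) - 5*1) - 4 + (-4*(-1) - 5*1)*(-4)) + (-3 + 25 + 15)) = -8*(((4 - 5) - 4 + (4 - 5)*(-4)) + 37) = -8*((-1 - 4 - 1*(-4)) + 37) = -8*((-1 - 4 + 4) + 37) = -8*(-1 + 37) = -8*36 = -288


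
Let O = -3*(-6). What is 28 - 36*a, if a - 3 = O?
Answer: -728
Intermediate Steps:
O = 18
a = 21 (a = 3 + 18 = 21)
28 - 36*a = 28 - 36*21 = 28 - 756 = -728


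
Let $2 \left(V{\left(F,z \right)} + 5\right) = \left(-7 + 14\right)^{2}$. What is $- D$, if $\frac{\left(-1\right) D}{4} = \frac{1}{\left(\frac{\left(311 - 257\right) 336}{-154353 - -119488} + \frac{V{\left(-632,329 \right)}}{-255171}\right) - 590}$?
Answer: $- \frac{23724098440}{3502391521561} \approx -0.0067737$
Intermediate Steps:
$V{\left(F,z \right)} = \frac{39}{2}$ ($V{\left(F,z \right)} = -5 + \frac{\left(-7 + 14\right)^{2}}{2} = -5 + \frac{7^{2}}{2} = -5 + \frac{1}{2} \cdot 49 = -5 + \frac{49}{2} = \frac{39}{2}$)
$D = \frac{23724098440}{3502391521561}$ ($D = - \frac{4}{\left(\frac{\left(311 - 257\right) 336}{-154353 - -119488} + \frac{39}{2 \left(-255171\right)}\right) - 590} = - \frac{4}{\left(\frac{54 \cdot 336}{-154353 + 119488} + \frac{39}{2} \left(- \frac{1}{255171}\right)\right) - 590} = - \frac{4}{\left(\frac{18144}{-34865} - \frac{13}{170114}\right) - 590} = - \frac{4}{\left(18144 \left(- \frac{1}{34865}\right) - \frac{13}{170114}\right) - 590} = - \frac{4}{\left(- \frac{18144}{34865} - \frac{13}{170114}\right) - 590} = - \frac{4}{- \frac{3087001661}{5931024610} - 590} = - \frac{4}{- \frac{3502391521561}{5931024610}} = \left(-4\right) \left(- \frac{5931024610}{3502391521561}\right) = \frac{23724098440}{3502391521561} \approx 0.0067737$)
$- D = \left(-1\right) \frac{23724098440}{3502391521561} = - \frac{23724098440}{3502391521561}$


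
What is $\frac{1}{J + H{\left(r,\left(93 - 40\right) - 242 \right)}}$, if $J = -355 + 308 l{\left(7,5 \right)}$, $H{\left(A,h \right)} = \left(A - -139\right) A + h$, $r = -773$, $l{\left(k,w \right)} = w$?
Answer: $\frac{1}{491078} \approx 2.0363 \cdot 10^{-6}$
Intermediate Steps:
$H{\left(A,h \right)} = h + A \left(139 + A\right)$ ($H{\left(A,h \right)} = \left(A + 139\right) A + h = \left(139 + A\right) A + h = A \left(139 + A\right) + h = h + A \left(139 + A\right)$)
$J = 1185$ ($J = -355 + 308 \cdot 5 = -355 + 1540 = 1185$)
$\frac{1}{J + H{\left(r,\left(93 - 40\right) - 242 \right)}} = \frac{1}{1185 + \left(\left(\left(93 - 40\right) - 242\right) + \left(-773\right)^{2} + 139 \left(-773\right)\right)} = \frac{1}{1185 + \left(\left(53 - 242\right) + 597529 - 107447\right)} = \frac{1}{1185 - -489893} = \frac{1}{1185 + 489893} = \frac{1}{491078}$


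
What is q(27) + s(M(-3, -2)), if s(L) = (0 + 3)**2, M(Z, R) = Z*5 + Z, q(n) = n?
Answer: 36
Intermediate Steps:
M(Z, R) = 6*Z (M(Z, R) = 5*Z + Z = 6*Z)
s(L) = 9 (s(L) = 3**2 = 9)
q(27) + s(M(-3, -2)) = 27 + 9 = 36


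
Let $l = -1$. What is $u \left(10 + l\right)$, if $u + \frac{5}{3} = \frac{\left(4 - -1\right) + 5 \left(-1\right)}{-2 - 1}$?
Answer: $-15$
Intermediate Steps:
$u = - \frac{5}{3}$ ($u = - \frac{5}{3} + \frac{\left(4 - -1\right) + 5 \left(-1\right)}{-2 - 1} = - \frac{5}{3} + \frac{\left(4 + 1\right) - 5}{-3} = - \frac{5}{3} + \left(5 - 5\right) \left(- \frac{1}{3}\right) = - \frac{5}{3} + 0 \left(- \frac{1}{3}\right) = - \frac{5}{3} + 0 = - \frac{5}{3} \approx -1.6667$)
$u \left(10 + l\right) = - \frac{5 \left(10 - 1\right)}{3} = \left(- \frac{5}{3}\right) 9 = -15$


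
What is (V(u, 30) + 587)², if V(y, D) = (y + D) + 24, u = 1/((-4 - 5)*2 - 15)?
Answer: 447407104/1089 ≈ 4.1084e+5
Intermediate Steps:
u = -1/33 (u = 1/(-9*2 - 15) = 1/(-18 - 15) = 1/(-33) = -1/33 ≈ -0.030303)
V(y, D) = 24 + D + y (V(y, D) = (D + y) + 24 = 24 + D + y)
(V(u, 30) + 587)² = ((24 + 30 - 1/33) + 587)² = (1781/33 + 587)² = (21152/33)² = 447407104/1089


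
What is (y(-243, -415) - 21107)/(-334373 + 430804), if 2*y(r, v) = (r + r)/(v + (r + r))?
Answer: -19017164/86884331 ≈ -0.21888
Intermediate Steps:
y(r, v) = r/(v + 2*r) (y(r, v) = ((r + r)/(v + (r + r)))/2 = ((2*r)/(v + 2*r))/2 = (2*r/(v + 2*r))/2 = r/(v + 2*r))
(y(-243, -415) - 21107)/(-334373 + 430804) = (-243/(-415 + 2*(-243)) - 21107)/(-334373 + 430804) = (-243/(-415 - 486) - 21107)/96431 = (-243/(-901) - 21107)*(1/96431) = (-243*(-1/901) - 21107)*(1/96431) = (243/901 - 21107)*(1/96431) = -19017164/901*1/96431 = -19017164/86884331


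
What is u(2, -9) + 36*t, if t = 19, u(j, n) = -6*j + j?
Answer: 674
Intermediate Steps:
u(j, n) = -5*j
u(2, -9) + 36*t = -5*2 + 36*19 = -10 + 684 = 674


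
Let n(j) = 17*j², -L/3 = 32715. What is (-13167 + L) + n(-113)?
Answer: 105761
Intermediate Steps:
L = -98145 (L = -3*32715 = -98145)
(-13167 + L) + n(-113) = (-13167 - 98145) + 17*(-113)² = -111312 + 17*12769 = -111312 + 217073 = 105761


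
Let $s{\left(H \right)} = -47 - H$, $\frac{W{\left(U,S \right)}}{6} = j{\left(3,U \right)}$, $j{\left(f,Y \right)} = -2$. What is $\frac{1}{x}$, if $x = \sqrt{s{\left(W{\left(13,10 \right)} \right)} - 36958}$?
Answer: $- \frac{i \sqrt{36993}}{36993} \approx - 0.0051992 i$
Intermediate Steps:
$W{\left(U,S \right)} = -12$ ($W{\left(U,S \right)} = 6 \left(-2\right) = -12$)
$x = i \sqrt{36993}$ ($x = \sqrt{\left(-47 - -12\right) - 36958} = \sqrt{\left(-47 + 12\right) - 36958} = \sqrt{-35 - 36958} = \sqrt{-36993} = i \sqrt{36993} \approx 192.34 i$)
$\frac{1}{x} = \frac{1}{i \sqrt{36993}} = - \frac{i \sqrt{36993}}{36993}$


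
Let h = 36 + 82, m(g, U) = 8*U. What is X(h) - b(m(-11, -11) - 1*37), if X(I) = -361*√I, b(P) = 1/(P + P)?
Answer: 1/250 - 361*√118 ≈ -3921.5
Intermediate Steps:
b(P) = 1/(2*P)
h = 118
X(h) - b(m(-11, -11) - 1*37) = -361*√118 - 1/(2*(8*(-11) - 1*37)) = -361*√118 - 1/(2*(-88 - 37)) = -361*√118 - 1/(2*(-125)) = -361*√118 - (-1)/(2*125) = -361*√118 - 1*(-1/250) = -361*√118 + 1/250 = 1/250 - 361*√118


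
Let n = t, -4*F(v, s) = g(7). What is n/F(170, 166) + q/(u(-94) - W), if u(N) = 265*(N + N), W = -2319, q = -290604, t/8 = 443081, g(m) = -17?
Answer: 673502238860/807517 ≈ 8.3404e+5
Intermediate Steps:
t = 3544648 (t = 8*443081 = 3544648)
F(v, s) = 17/4 (F(v, s) = -1/4*(-17) = 17/4)
u(N) = 530*N (u(N) = 265*(2*N) = 530*N)
n = 3544648
n/F(170, 166) + q/(u(-94) - W) = 3544648/(17/4) - 290604/(530*(-94) - 1*(-2319)) = 3544648*(4/17) - 290604/(-49820 + 2319) = 14178592/17 - 290604/(-47501) = 14178592/17 - 290604*(-1/47501) = 14178592/17 + 290604/47501 = 673502238860/807517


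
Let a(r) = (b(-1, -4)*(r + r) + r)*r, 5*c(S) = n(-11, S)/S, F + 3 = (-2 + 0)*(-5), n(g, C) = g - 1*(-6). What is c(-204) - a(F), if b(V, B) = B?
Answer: 69973/204 ≈ 343.00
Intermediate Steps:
n(g, C) = 6 + g (n(g, C) = g + 6 = 6 + g)
F = 7 (F = -3 + (-2 + 0)*(-5) = -3 - 2*(-5) = -3 + 10 = 7)
c(S) = -1/S (c(S) = ((6 - 11)/S)/5 = (-5/S)/5 = -1/S)
a(r) = -7*r² (a(r) = (-4*(r + r) + r)*r = (-8*r + r)*r = (-7*r)*r = -7*r²)
c(-204) - a(F) = -1/(-204) - (-7)*7² = -1*(-1/204) - (-7)*49 = 1/204 - 1*(-343) = 1/204 + 343 = 69973/204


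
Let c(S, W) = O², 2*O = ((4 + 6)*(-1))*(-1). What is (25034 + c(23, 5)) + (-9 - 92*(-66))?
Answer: 31122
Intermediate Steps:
O = 5 (O = (((4 + 6)*(-1))*(-1))/2 = ((10*(-1))*(-1))/2 = (-10*(-1))/2 = (½)*10 = 5)
c(S, W) = 25 (c(S, W) = 5² = 25)
(25034 + c(23, 5)) + (-9 - 92*(-66)) = (25034 + 25) + (-9 - 92*(-66)) = 25059 + (-9 + 6072) = 25059 + 6063 = 31122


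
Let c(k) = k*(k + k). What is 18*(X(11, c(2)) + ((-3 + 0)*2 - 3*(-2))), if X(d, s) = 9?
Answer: 162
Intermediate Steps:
c(k) = 2*k**2 (c(k) = k*(2*k) = 2*k**2)
18*(X(11, c(2)) + ((-3 + 0)*2 - 3*(-2))) = 18*(9 + ((-3 + 0)*2 - 3*(-2))) = 18*(9 + (-3*2 + 6)) = 18*(9 + (-6 + 6)) = 18*(9 + 0) = 18*9 = 162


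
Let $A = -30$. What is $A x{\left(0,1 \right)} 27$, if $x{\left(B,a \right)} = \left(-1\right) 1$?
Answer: $810$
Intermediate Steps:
$x{\left(B,a \right)} = -1$
$A x{\left(0,1 \right)} 27 = \left(-30\right) \left(-1\right) 27 = 30 \cdot 27 = 810$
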